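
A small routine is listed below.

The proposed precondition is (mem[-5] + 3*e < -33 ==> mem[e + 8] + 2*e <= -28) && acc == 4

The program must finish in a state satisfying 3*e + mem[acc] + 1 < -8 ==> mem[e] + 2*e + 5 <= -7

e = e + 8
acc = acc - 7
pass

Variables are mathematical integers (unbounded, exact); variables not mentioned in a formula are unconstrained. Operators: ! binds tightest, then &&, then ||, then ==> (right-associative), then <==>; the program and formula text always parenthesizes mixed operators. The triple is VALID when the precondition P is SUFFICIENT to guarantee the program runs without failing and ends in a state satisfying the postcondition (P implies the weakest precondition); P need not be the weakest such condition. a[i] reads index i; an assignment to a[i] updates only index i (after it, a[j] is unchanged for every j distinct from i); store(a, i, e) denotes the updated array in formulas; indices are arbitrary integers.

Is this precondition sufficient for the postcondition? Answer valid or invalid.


Working backward. After the program, the postcondition 3*e + mem[acc] + 1 < -8 ==> mem[e] + 2*e + 5 <= -7 must hold; in canonical form it is mem[acc] + 3*e < -9 ==> mem[e] + 2*e <= -12.
Before skip: mem[acc] + 3*e < -9 ==> mem[e] + 2*e <= -12
Before acc := acc - 7: mem[acc - 7] + 3*e < -9 ==> mem[e] + 2*e <= -12
Before e := e + 8: mem[acc - 7] + 3*e < -33 ==> mem[e + 8] + 2*e <= -28
The weakest precondition is mem[acc - 7] + 3*e < -33 ==> mem[e + 8] + 2*e <= -28.
Check whether (mem[-5] + 3*e < -33 ==> mem[e + 8] + 2*e <= -28) && acc == 4 implies it.
Countermodel: at the initial state acc = 4, e = 0, mem = {[-5] = 0, [-3] = -34, [8] = 17422, elsewhere 17422}, the precondition holds but the weakest precondition fails.
Answer: invalid


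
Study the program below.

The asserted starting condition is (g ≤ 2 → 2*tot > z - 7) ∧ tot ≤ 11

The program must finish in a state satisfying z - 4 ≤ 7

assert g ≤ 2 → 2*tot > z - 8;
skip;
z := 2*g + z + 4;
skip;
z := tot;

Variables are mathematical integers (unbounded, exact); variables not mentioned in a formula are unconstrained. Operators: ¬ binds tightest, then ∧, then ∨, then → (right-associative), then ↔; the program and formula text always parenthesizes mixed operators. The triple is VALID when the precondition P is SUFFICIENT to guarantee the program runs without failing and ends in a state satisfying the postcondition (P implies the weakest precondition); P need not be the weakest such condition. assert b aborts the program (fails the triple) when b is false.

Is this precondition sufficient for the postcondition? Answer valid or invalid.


Working backward. After the program, the postcondition z - 4 ≤ 7 must hold; in canonical form it is z ≤ 11.
Before z := tot: tot ≤ 11
Before skip: tot ≤ 11
Before z := 2*g + z + 4: tot ≤ 11
Before skip: tot ≤ 11
Before assert g ≤ 2 → 2*tot > z - 8: (g ≤ 2 → 2*tot > z - 8) ∧ tot ≤ 11
The weakest precondition is (g ≤ 2 → 2*tot > z - 8) ∧ tot ≤ 11.
Check whether (g ≤ 2 → 2*tot > z - 7) ∧ tot ≤ 11 implies it.
Every state satisfying the precondition satisfies the weakest precondition: the implication holds.
Answer: valid


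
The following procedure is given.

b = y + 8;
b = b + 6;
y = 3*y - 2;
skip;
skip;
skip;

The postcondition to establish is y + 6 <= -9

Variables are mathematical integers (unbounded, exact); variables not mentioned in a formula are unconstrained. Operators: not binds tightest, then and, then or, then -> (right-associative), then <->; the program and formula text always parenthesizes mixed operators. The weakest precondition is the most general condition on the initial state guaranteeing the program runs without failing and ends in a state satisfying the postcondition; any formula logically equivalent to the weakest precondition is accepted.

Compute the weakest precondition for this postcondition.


Working backward. After the program, the postcondition y + 6 <= -9 must hold; in canonical form it is y <= -15.
Before skip: y <= -15
Before skip: y <= -15
Before skip: y <= -15
Before y := 3*y - 2: 3*y <= -13
Before b := b + 6: 3*y <= -13
Before b := y + 8: 3*y <= -13
Answer: WP = 3*y <= -13


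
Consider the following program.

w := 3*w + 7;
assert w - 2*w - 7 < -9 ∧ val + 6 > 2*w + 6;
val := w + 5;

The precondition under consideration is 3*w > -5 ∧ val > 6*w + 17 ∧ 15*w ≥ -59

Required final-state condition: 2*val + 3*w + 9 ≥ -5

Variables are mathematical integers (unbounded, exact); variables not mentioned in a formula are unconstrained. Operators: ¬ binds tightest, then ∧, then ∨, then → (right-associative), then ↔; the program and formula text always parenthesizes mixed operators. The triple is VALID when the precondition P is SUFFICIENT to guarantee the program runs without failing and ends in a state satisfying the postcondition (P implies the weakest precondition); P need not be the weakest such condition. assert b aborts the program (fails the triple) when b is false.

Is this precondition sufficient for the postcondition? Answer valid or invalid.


Working backward. After the program, the postcondition 2*val + 3*w + 9 ≥ -5 must hold; in canonical form it is 2*val + 3*w ≥ -14.
Before val := w + 5: 5*w ≥ -24
Before assert w - 2*w - 7 < -9 ∧ val + 6 > 2*w + 6: w > 2 ∧ val > 2*w ∧ 5*w ≥ -24
Before w := 3*w + 7: 3*w > -5 ∧ val > 6*w + 14 ∧ 15*w ≥ -59
The weakest precondition is 3*w > -5 ∧ val > 6*w + 14 ∧ 15*w ≥ -59.
Check whether 3*w > -5 ∧ val > 6*w + 17 ∧ 15*w ≥ -59 implies it.
Every state satisfying the precondition satisfies the weakest precondition: the implication holds.
Answer: valid


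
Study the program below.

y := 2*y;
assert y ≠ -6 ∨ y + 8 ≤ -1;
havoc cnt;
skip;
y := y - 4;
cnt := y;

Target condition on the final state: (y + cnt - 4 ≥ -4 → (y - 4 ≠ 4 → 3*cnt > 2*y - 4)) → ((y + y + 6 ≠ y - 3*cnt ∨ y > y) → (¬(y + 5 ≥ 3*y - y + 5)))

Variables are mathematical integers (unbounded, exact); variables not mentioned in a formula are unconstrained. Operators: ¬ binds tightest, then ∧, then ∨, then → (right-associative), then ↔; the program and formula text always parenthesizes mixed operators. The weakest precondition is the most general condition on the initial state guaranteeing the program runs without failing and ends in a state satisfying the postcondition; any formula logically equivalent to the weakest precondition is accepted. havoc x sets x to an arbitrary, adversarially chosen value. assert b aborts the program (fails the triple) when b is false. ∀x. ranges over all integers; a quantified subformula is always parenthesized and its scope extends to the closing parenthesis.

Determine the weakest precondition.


Working backward. After the program, the postcondition (y + cnt - 4 ≥ -4 → (y - 4 ≠ 4 → 3*cnt > 2*y - 4)) → ((y + y + 6 ≠ y - 3*cnt ∨ y > y) → (¬(y + 5 ≥ 3*y - y + 5))) must hold; in canonical form it is (cnt + y ≥ 0 → (y ≠ 8 → 3*cnt > 2*y - 4)) → (3*cnt + y ≠ -6 → (¬(y ≤ 0))).
Before cnt := y: (2*y ≥ 0 → (y ≠ 8 → y > -4)) → (4*y ≠ -6 → (¬(y ≤ 0)))
Before y := y - 4: (2*y ≥ 8 → (y ≠ 12 → y > 0)) → (4*y ≠ 10 → (¬(y ≤ 4)))
Before skip: (2*y ≥ 8 → (y ≠ 12 → y > 0)) → (4*y ≠ 10 → (¬(y ≤ 4)))
Before havoc cnt: (2*y ≥ 8 → (y ≠ 12 → y > 0)) → (4*y ≠ 10 → (¬(y ≤ 4)))
Before assert y ≠ -6 ∨ y + 8 ≤ -1: (y ≠ -6 ∨ y ≤ -9) ∧ ((2*y ≥ 8 → (y ≠ 12 → y > 0)) → (4*y ≠ 10 → (¬(y ≤ 4))))
Before y := 2*y: (2*y ≠ -6 ∨ 2*y ≤ -9) ∧ ((4*y ≥ 8 → (2*y ≠ 12 → 2*y > 0)) → (8*y ≠ 10 → (¬(2*y ≤ 4))))
Answer: WP = (2*y ≠ -6 ∨ 2*y ≤ -9) ∧ ((4*y ≥ 8 → (2*y ≠ 12 → 2*y > 0)) → (8*y ≠ 10 → (¬(2*y ≤ 4))))


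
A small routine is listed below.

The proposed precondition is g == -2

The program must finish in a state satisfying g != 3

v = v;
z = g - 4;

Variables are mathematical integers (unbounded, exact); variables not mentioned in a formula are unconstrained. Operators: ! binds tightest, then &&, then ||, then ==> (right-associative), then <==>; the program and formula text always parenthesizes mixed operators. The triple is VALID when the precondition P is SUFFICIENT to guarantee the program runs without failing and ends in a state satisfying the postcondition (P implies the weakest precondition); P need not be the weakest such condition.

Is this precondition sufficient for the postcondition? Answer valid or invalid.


Working backward. After the program, g != 3 must hold.
Before z := g - 4: g != 3
Before v := v: g != 3
The weakest precondition is g != 3.
Check whether g == -2 implies it.
Every state satisfying the precondition satisfies the weakest precondition: the implication holds.
Answer: valid


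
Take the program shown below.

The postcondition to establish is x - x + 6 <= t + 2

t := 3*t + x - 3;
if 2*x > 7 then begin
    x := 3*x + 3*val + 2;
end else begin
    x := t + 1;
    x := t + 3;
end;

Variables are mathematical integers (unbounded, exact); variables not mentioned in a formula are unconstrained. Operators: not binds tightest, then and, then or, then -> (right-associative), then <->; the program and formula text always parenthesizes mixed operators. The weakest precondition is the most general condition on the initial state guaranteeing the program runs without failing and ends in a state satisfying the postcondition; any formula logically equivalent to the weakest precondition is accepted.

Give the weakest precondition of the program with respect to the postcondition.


Working backward. After the program, the postcondition x - x + 6 <= t + 2 must hold; in canonical form it is t >= 4.
Then branch requires t >= 4; else branch requires t >= 4.
Before the if: (2*x > 7 -> t >= 4) and ((not (2*x > 7)) -> t >= 4)
Before t := 3*t + x - 3: (2*x > 7 -> 3*t + x >= 7) and ((not (2*x > 7)) -> 3*t + x >= 7)
Answer: WP = (2*x > 7 -> 3*t + x >= 7) and ((not (2*x > 7)) -> 3*t + x >= 7)


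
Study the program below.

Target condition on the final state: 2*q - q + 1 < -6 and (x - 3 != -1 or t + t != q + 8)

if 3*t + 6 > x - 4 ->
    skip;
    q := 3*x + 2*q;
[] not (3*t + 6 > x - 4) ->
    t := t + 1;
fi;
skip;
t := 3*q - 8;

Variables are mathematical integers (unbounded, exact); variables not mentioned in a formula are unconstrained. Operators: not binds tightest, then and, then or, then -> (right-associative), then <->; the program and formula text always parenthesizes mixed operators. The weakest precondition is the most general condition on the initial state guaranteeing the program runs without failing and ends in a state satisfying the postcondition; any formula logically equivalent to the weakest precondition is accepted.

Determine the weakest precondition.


Working backward. After the program, the postcondition 2*q - q + 1 < -6 and (x - 3 != -1 or t + t != q + 8) must hold; in canonical form it is q < -7 and (x != 2 or 2*t != q + 8).
Before t := 3*q - 8: q < -7 and (x != 2 or 5*q != 24)
Before skip: q < -7 and (x != 2 or 5*q != 24)
Then branch requires 2*q + 3*x < -7 and (x != 2 or 10*q + 15*x != 24); else branch requires q < -7 and (x != 2 or 5*q != 24).
Before the if: (3*t > x - 10 -> (2*q + 3*x < -7 and (x != 2 or 10*q + 15*x != 24))) and ((not (3*t > x - 10)) -> (q < -7 and (x != 2 or 5*q != 24)))
Answer: WP = (3*t > x - 10 -> (2*q + 3*x < -7 and (x != 2 or 10*q + 15*x != 24))) and ((not (3*t > x - 10)) -> (q < -7 and (x != 2 or 5*q != 24)))


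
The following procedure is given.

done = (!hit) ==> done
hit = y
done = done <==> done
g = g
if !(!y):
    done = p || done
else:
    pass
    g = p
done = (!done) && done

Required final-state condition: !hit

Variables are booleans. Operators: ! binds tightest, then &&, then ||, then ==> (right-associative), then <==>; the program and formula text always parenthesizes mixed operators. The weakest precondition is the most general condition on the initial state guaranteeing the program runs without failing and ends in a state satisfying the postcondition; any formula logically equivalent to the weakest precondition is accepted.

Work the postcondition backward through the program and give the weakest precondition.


Working backward. After the program, !hit must hold.
Before done := (!done) && done: !hit
Then branch requires !hit; else branch requires !hit.
Before the if: (y ==> (!hit)) && ((!y) ==> (!hit))
Before g := g: (y ==> (!hit)) && ((!y) ==> (!hit))
Before done := done <==> done: (y ==> (!hit)) && ((!y) ==> (!hit))
Before hit := y: y ==> (!y)
Before done := (!hit) ==> done: y ==> (!y)
Answer: WP = y ==> (!y)


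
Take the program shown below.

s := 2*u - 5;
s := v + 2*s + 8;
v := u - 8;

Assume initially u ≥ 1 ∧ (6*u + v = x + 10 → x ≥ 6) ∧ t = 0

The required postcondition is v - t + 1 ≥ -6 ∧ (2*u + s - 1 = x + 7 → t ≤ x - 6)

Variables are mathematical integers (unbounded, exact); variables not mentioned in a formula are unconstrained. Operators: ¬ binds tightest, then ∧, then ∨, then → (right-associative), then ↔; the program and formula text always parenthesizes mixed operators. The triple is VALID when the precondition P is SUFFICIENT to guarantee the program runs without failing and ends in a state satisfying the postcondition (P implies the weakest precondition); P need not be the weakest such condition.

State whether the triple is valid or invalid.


Working backward. After the program, the postcondition v - t + 1 ≥ -6 ∧ (2*u + s - 1 = x + 7 → t ≤ x - 6) must hold; in canonical form it is v ≥ t - 7 ∧ (s + 2*u = x + 8 → t ≤ x - 6).
Before v := u - 8: u ≥ t + 1 ∧ (s + 2*u = x + 8 → t ≤ x - 6)
Before s := v + 2*s + 8: u ≥ t + 1 ∧ (2*s + 2*u + v = x → t ≤ x - 6)
Before s := 2*u - 5: u ≥ t + 1 ∧ (6*u + v = x + 10 → t ≤ x - 6)
The weakest precondition is u ≥ t + 1 ∧ (6*u + v = x + 10 → t ≤ x - 6).
Check whether u ≥ 1 ∧ (6*u + v = x + 10 → x ≥ 6) ∧ t = 0 implies it.
Every state satisfying the precondition satisfies the weakest precondition: the implication holds.
Answer: valid


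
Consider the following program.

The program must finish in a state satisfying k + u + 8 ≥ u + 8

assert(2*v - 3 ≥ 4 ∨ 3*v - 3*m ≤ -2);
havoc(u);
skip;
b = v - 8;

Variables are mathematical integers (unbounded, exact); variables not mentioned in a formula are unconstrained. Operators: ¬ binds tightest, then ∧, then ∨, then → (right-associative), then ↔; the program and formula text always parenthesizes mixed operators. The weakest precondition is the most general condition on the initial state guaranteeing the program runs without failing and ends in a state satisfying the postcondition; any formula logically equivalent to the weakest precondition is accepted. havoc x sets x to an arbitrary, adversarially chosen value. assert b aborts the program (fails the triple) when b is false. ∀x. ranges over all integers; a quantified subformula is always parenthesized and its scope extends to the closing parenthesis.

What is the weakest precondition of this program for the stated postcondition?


Working backward. After the program, the postcondition k + u + 8 ≥ u + 8 must hold; in canonical form it is k ≥ 0.
Before b := v - 8: k ≥ 0
Before skip: k ≥ 0
Before havoc u: k ≥ 0
Before assert 2*v - 3 ≥ 4 ∨ 3*v - 3*m ≤ -2: (2*v ≥ 7 ∨ 3*v ≤ 3*m - 2) ∧ k ≥ 0
Answer: WP = (2*v ≥ 7 ∨ 3*v ≤ 3*m - 2) ∧ k ≥ 0


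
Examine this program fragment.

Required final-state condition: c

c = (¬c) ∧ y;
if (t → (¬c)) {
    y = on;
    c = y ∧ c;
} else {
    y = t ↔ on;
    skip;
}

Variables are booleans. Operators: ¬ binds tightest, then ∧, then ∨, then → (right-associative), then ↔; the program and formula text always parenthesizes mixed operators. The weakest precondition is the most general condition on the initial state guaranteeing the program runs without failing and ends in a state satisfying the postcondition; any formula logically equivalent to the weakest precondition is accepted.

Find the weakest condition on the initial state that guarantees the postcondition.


Working backward. After the program, c must hold.
Then branch requires on ∧ c; else branch requires c.
Before the if: ((t → (¬c)) → (on ∧ c)) ∧ ((¬(t → (¬c))) → c)
Before c := (¬c) ∧ y: ((t → (¬((¬c) ∧ y))) → (on ∧ (¬c) ∧ y)) ∧ ((¬(t → (¬((¬c) ∧ y)))) → ((¬c) ∧ y))
Answer: WP = ((t → (¬((¬c) ∧ y))) → (on ∧ (¬c) ∧ y)) ∧ ((¬(t → (¬((¬c) ∧ y)))) → ((¬c) ∧ y))


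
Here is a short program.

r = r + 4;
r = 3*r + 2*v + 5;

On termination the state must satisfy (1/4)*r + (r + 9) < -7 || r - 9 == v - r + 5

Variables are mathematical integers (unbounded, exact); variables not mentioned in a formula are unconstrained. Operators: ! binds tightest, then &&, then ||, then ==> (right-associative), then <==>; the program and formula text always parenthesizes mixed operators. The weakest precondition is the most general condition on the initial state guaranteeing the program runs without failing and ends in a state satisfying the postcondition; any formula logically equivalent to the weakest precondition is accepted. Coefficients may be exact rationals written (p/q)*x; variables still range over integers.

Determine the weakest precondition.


Working backward. After the program, the postcondition (1/4)*r + (r + 9) < -7 || r - 9 == v - r + 5 must hold; in canonical form it is (5/4)*r < -16 || 2*r == v + 14.
Before r := 3*r + 2*v + 5: (15/4)*r + (5/2)*v < -89/4 || 6*r + 3*v == 4
Before r := r + 4: (15/4)*r + (5/2)*v < -149/4 || 6*r + 3*v == -20
Answer: WP = (15/4)*r + (5/2)*v < -149/4 || 6*r + 3*v == -20


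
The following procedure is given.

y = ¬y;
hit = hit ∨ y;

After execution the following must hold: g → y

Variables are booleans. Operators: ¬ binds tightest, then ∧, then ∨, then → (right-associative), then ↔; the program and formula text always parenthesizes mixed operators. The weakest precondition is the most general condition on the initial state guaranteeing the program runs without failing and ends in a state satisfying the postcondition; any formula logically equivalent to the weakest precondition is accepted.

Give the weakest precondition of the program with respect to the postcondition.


Working backward. After the program, g → y must hold.
Before hit := hit ∨ y: g → y
Before y := ¬y: g → (¬y)
Answer: WP = g → (¬y)


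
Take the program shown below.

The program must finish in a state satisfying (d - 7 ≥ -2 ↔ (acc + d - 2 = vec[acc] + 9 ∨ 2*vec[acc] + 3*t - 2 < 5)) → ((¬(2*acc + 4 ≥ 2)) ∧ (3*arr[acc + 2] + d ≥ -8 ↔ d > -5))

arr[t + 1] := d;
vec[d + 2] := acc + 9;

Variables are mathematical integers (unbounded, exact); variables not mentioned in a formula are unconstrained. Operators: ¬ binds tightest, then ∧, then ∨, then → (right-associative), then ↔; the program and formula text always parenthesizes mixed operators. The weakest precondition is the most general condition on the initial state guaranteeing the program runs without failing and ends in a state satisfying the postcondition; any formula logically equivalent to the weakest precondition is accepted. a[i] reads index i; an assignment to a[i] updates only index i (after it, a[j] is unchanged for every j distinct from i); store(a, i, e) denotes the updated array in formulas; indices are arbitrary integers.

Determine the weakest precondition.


Working backward. After the program, the postcondition (d - 7 ≥ -2 ↔ (acc + d - 2 = vec[acc] + 9 ∨ 2*vec[acc] + 3*t - 2 < 5)) → ((¬(2*acc + 4 ≥ 2)) ∧ (3*arr[acc + 2] + d ≥ -8 ↔ d > -5)) must hold; in canonical form it is (d ≥ 5 ↔ (acc + d = vec[acc] + 11 ∨ 2*vec[acc] + 3*t < 7)) → ((¬(2*acc ≥ -2)) ∧ (3*arr[acc + 2] + d ≥ -8 ↔ d > -5)).
Before vec[d + 2] := acc + 9: (d ≥ 5 ↔ (acc + d = store(vec, d + 2, acc + 9)[acc] + 11 ∨ 2*store(vec, d + 2, acc + 9)[acc] + 3*t < 7)) → ((¬(2*acc ≥ -2)) ∧ (3*arr[acc + 2] + d ≥ -8 ↔ d > -5))
Before arr[t + 1] := d: (d ≥ 5 ↔ (acc + d = store(vec, d + 2, acc + 9)[acc] + 11 ∨ 2*store(vec, d + 2, acc + 9)[acc] + 3*t < 7)) → ((¬(2*acc ≥ -2)) ∧ (3*store(arr, t + 1, d)[acc + 2] + d ≥ -8 ↔ d > -5))
Answer: WP = (d ≥ 5 ↔ (acc + d = store(vec, d + 2, acc + 9)[acc] + 11 ∨ 2*store(vec, d + 2, acc + 9)[acc] + 3*t < 7)) → ((¬(2*acc ≥ -2)) ∧ (3*store(arr, t + 1, d)[acc + 2] + d ≥ -8 ↔ d > -5))


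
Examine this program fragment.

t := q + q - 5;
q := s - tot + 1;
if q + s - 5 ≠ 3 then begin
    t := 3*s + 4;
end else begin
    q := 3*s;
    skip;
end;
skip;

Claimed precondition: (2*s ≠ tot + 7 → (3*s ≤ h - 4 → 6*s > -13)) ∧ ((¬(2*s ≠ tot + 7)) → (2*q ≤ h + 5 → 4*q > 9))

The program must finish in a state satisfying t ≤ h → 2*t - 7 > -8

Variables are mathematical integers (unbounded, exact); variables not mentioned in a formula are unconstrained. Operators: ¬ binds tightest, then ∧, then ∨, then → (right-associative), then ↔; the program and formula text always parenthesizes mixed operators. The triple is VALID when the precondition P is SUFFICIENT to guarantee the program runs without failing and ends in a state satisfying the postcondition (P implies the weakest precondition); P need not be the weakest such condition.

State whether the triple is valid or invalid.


Working backward. After the program, the postcondition t ≤ h → 2*t - 7 > -8 must hold; in canonical form it is t ≤ h → 2*t > -1.
Before skip: t ≤ h → 2*t > -1
Then branch requires 3*s ≤ h - 4 → 6*s > -9; else branch requires t ≤ h → 2*t > -1.
Before the if: (q + s ≠ 8 → (3*s ≤ h - 4 → 6*s > -9)) ∧ ((¬(q + s ≠ 8)) → (t ≤ h → 2*t > -1))
Before q := s - tot + 1: (2*s ≠ tot + 7 → (3*s ≤ h - 4 → 6*s > -9)) ∧ ((¬(2*s ≠ tot + 7)) → (t ≤ h → 2*t > -1))
Before t := q + q - 5: (2*s ≠ tot + 7 → (3*s ≤ h - 4 → 6*s > -9)) ∧ ((¬(2*s ≠ tot + 7)) → (2*q ≤ h + 5 → 4*q > 9))
The weakest precondition is (2*s ≠ tot + 7 → (3*s ≤ h - 4 → 6*s > -9)) ∧ ((¬(2*s ≠ tot + 7)) → (2*q ≤ h + 5 → 4*q > 9)).
Check whether (2*s ≠ tot + 7 → (3*s ≤ h - 4 → 6*s > -13)) ∧ ((¬(2*s ≠ tot + 7)) → (2*q ≤ h + 5 → 4*q > 9)) implies it.
Countermodel: at the initial state h = -2, q = 0, s = -2, tot = -10, the precondition holds but the weakest precondition fails.
Answer: invalid


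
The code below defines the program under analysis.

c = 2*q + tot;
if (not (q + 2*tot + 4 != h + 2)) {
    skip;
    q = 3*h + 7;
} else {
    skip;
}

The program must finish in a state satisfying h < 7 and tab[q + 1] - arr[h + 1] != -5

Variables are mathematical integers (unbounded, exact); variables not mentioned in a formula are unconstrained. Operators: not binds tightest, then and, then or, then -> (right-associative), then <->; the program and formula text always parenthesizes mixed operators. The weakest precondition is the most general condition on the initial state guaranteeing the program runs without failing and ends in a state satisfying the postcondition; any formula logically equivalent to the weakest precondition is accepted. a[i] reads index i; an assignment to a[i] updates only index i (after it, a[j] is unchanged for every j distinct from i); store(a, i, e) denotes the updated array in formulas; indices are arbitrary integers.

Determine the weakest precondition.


Working backward. After the program, the postcondition h < 7 and tab[q + 1] - arr[h + 1] != -5 must hold; in canonical form it is h < 7 and tab[q + 1] != arr[h + 1] - 5.
Then branch requires h < 7 and tab[3*h + 8] != arr[h + 1] - 5; else branch requires h < 7 and tab[q + 1] != arr[h + 1] - 5.
Before the if: ((not (q + 2*tot != h - 2)) -> (h < 7 and tab[3*h + 8] != arr[h + 1] - 5)) and (q + 2*tot != h - 2 -> (h < 7 and tab[q + 1] != arr[h + 1] - 5))
Before c := 2*q + tot: ((not (q + 2*tot != h - 2)) -> (h < 7 and tab[3*h + 8] != arr[h + 1] - 5)) and (q + 2*tot != h - 2 -> (h < 7 and tab[q + 1] != arr[h + 1] - 5))
Answer: WP = ((not (q + 2*tot != h - 2)) -> (h < 7 and tab[3*h + 8] != arr[h + 1] - 5)) and (q + 2*tot != h - 2 -> (h < 7 and tab[q + 1] != arr[h + 1] - 5))


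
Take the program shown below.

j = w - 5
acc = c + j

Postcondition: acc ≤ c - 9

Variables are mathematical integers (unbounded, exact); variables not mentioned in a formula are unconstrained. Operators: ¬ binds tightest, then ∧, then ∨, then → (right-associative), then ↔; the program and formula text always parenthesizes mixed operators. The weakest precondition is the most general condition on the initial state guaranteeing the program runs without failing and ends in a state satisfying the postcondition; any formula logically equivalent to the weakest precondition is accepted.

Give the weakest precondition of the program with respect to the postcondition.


Working backward. After the program, acc ≤ c - 9 must hold.
Before acc := c + j: j ≤ -9
Before j := w - 5: w ≤ -4
Answer: WP = w ≤ -4


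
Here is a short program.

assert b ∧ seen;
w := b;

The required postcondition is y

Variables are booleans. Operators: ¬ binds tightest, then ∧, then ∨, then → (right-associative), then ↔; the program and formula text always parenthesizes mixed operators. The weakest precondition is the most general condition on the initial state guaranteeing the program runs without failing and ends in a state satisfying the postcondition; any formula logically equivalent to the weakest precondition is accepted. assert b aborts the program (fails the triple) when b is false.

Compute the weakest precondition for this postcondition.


Working backward. After the program, y must hold.
Before w := b: y
Before assert b ∧ seen: b ∧ seen ∧ y
Answer: WP = b ∧ seen ∧ y


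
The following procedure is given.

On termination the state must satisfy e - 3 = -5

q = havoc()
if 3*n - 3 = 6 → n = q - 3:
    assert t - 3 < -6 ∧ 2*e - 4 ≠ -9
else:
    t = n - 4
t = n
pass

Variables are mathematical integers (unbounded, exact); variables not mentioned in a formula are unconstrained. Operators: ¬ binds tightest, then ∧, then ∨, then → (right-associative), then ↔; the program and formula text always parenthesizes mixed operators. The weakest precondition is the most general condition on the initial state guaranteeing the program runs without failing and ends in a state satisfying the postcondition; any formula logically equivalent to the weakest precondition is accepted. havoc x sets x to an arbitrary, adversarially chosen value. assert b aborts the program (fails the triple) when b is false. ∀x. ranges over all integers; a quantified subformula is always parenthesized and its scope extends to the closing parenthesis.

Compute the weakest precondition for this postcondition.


Working backward. After the program, the postcondition e - 3 = -5 must hold; in canonical form it is e = -2.
Before skip: e = -2
Before t := n: e = -2
Then branch requires t < -3 ∧ 2*e ≠ -5 ∧ e = -2; else branch requires e = -2.
Before the if: ((3*n = 9 → n = q - 3) → (t < -3 ∧ 2*e ≠ -5 ∧ e = -2)) ∧ ((¬(3*n = 9 → n = q - 3)) → e = -2)
Before havoc q: ∀q_1. (((3*n = 9 → n = q_1 - 3) → (t < -3 ∧ 2*e ≠ -5 ∧ e = -2)) ∧ ((¬(3*n = 9 → n = q_1 - 3)) → e = -2))
Answer: WP = ∀q_1. (((3*n = 9 → n = q_1 - 3) → (t < -3 ∧ 2*e ≠ -5 ∧ e = -2)) ∧ ((¬(3*n = 9 → n = q_1 - 3)) → e = -2))


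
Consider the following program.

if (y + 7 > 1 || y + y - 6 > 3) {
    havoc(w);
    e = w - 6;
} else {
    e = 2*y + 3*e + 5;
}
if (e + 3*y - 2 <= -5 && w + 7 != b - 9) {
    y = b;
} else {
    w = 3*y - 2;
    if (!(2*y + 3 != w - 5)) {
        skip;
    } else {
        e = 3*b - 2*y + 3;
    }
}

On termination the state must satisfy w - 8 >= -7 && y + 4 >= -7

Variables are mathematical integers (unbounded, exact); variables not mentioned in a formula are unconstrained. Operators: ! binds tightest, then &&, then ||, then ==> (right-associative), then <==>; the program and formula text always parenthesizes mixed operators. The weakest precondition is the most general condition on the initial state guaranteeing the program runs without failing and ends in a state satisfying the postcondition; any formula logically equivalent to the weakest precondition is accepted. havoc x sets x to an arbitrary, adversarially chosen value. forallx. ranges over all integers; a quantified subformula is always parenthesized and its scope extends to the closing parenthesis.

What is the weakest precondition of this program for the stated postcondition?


Working backward. After the program, the postcondition w - 8 >= -7 && y + 4 >= -7 must hold; in canonical form it is w >= 1 && y >= -11.
Then branch requires w >= 1 && b >= -11; else branch requires ((!(y != 10)) ==> (3*y >= 3 && y >= -11)) && (y != 10 ==> (3*y >= 3 && y >= -11)).
Before the if: ((e + 3*y <= -3 && w != b - 16) ==> (w >= 1 && b >= -11)) && ((!(e + 3*y <= -3 && w != b - 16)) ==> (((!(y != 10)) ==> (3*y >= 3 && y >= -11)) && (y != 10 ==> (3*y >= 3 && y >= -11))))
Then branch requires forall w_1. (((w_1 + 3*y <= 3 && w_1 != b - 16) ==> (w_1 >= 1 && b >= -11)) && ((!(w_1 + 3*y <= 3 && w_1 != b - 16)) ==> (((!(y != 10)) ==> (3*y >= 3 && y >= -11)) && (y != 10 ==> (3*y >= 3 && y >= -11))))); else branch requires ((3*e + 5*y <= -8 && w != b - 16) ==> (w >= 1 && b >= -11)) && ((!(3*e + 5*y <= -8 && w != b - 16)) ==> (((!(y != 10)) ==> (3*y >= 3 && y >= -11)) && (y != 10 ==> (3*y >= 3 && y >= -11)))).
Before the if: ((y > -6 || 2*y > 9) ==> (forall w_1. (((w_1 + 3*y <= 3 && w_1 != b - 16) ==> (w_1 >= 1 && b >= -11)) && ((!(w_1 + 3*y <= 3 && w_1 != b - 16)) ==> (((!(y != 10)) ==> (3*y >= 3 && y >= -11)) && (y != 10 ==> (3*y >= 3 && y >= -11))))))) && ((!(y > -6 || 2*y > 9)) ==> (((3*e + 5*y <= -8 && w != b - 16) ==> (w >= 1 && b >= -11)) && ((!(3*e + 5*y <= -8 && w != b - 16)) ==> (((!(y != 10)) ==> (3*y >= 3 && y >= -11)) && (y != 10 ==> (3*y >= 3 && y >= -11))))))
Answer: WP = ((y > -6 || 2*y > 9) ==> (forall w_1. (((w_1 + 3*y <= 3 && w_1 != b - 16) ==> (w_1 >= 1 && b >= -11)) && ((!(w_1 + 3*y <= 3 && w_1 != b - 16)) ==> (((!(y != 10)) ==> (3*y >= 3 && y >= -11)) && (y != 10 ==> (3*y >= 3 && y >= -11))))))) && ((!(y > -6 || 2*y > 9)) ==> (((3*e + 5*y <= -8 && w != b - 16) ==> (w >= 1 && b >= -11)) && ((!(3*e + 5*y <= -8 && w != b - 16)) ==> (((!(y != 10)) ==> (3*y >= 3 && y >= -11)) && (y != 10 ==> (3*y >= 3 && y >= -11))))))


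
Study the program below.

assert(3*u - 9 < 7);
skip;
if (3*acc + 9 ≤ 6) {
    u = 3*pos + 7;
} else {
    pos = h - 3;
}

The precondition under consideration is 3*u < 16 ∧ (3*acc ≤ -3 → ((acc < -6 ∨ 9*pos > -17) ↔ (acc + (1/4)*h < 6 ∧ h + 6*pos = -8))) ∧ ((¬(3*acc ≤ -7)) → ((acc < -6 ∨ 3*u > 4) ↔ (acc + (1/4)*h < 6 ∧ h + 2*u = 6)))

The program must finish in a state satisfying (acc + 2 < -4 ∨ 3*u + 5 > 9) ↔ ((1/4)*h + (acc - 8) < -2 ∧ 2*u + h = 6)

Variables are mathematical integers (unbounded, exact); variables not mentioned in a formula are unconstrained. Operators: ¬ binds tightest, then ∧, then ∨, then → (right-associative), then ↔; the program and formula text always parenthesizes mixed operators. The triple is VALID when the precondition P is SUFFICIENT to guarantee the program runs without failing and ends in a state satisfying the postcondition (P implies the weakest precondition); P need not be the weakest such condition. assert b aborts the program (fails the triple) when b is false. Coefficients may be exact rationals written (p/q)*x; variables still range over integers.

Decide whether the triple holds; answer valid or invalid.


Working backward. After the program, the postcondition (acc + 2 < -4 ∨ 3*u + 5 > 9) ↔ ((1/4)*h + (acc - 8) < -2 ∧ 2*u + h = 6) must hold; in canonical form it is (acc < -6 ∨ 3*u > 4) ↔ (acc + (1/4)*h < 6 ∧ h + 2*u = 6).
Then branch requires (acc < -6 ∨ 9*pos > -17) ↔ (acc + (1/4)*h < 6 ∧ h + 6*pos = -8); else branch requires (acc < -6 ∨ 3*u > 4) ↔ (acc + (1/4)*h < 6 ∧ h + 2*u = 6).
Before the if: (3*acc ≤ -3 → ((acc < -6 ∨ 9*pos > -17) ↔ (acc + (1/4)*h < 6 ∧ h + 6*pos = -8))) ∧ ((¬(3*acc ≤ -3)) → ((acc < -6 ∨ 3*u > 4) ↔ (acc + (1/4)*h < 6 ∧ h + 2*u = 6)))
Before skip: (3*acc ≤ -3 → ((acc < -6 ∨ 9*pos > -17) ↔ (acc + (1/4)*h < 6 ∧ h + 6*pos = -8))) ∧ ((¬(3*acc ≤ -3)) → ((acc < -6 ∨ 3*u > 4) ↔ (acc + (1/4)*h < 6 ∧ h + 2*u = 6)))
Before assert 3*u - 9 < 7: 3*u < 16 ∧ (3*acc ≤ -3 → ((acc < -6 ∨ 9*pos > -17) ↔ (acc + (1/4)*h < 6 ∧ h + 6*pos = -8))) ∧ ((¬(3*acc ≤ -3)) → ((acc < -6 ∨ 3*u > 4) ↔ (acc + (1/4)*h < 6 ∧ h + 2*u = 6)))
The weakest precondition is 3*u < 16 ∧ (3*acc ≤ -3 → ((acc < -6 ∨ 9*pos > -17) ↔ (acc + (1/4)*h < 6 ∧ h + 6*pos = -8))) ∧ ((¬(3*acc ≤ -3)) → ((acc < -6 ∨ 3*u > 4) ↔ (acc + (1/4)*h < 6 ∧ h + 2*u = 6))).
Check whether 3*u < 16 ∧ (3*acc ≤ -3 → ((acc < -6 ∨ 9*pos > -17) ↔ (acc + (1/4)*h < 6 ∧ h + 6*pos = -8))) ∧ ((¬(3*acc ≤ -7)) → ((acc < -6 ∨ 3*u > 4) ↔ (acc + (1/4)*h < 6 ∧ h + 2*u = 6))) implies it.
Every state satisfying the precondition satisfies the weakest precondition: the implication holds.
Answer: valid


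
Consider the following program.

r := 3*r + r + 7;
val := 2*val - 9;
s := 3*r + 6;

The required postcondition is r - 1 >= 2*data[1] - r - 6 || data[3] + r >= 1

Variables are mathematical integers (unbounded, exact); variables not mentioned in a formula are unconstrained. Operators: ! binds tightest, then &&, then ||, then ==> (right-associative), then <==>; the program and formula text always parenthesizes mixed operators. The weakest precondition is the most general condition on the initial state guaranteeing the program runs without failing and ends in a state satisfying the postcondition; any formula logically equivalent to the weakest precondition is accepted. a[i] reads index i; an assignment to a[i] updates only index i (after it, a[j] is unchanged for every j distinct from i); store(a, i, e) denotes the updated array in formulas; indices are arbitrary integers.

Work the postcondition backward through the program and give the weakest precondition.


Working backward. After the program, the postcondition r - 1 >= 2*data[1] - r - 6 || data[3] + r >= 1 must hold; in canonical form it is 2*r >= 2*data[1] - 5 || data[3] + r >= 1.
Before s := 3*r + 6: 2*r >= 2*data[1] - 5 || data[3] + r >= 1
Before val := 2*val - 9: 2*r >= 2*data[1] - 5 || data[3] + r >= 1
Before r := 3*r + r + 7: 8*r >= 2*data[1] - 19 || data[3] + 4*r >= -6
Answer: WP = 8*r >= 2*data[1] - 19 || data[3] + 4*r >= -6


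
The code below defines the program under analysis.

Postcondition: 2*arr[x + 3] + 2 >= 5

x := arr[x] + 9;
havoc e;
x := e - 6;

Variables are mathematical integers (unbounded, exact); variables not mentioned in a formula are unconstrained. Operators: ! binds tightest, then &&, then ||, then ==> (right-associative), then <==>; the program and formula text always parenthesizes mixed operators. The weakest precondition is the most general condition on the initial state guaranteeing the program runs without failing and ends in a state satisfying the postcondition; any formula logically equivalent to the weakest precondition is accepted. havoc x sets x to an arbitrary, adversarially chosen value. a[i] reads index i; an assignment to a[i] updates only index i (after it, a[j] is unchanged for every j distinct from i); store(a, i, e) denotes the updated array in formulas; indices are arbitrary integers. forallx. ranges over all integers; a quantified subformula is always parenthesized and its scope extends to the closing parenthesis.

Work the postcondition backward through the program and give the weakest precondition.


Working backward. After the program, the postcondition 2*arr[x + 3] + 2 >= 5 must hold; in canonical form it is 2*arr[x + 3] >= 3.
Before x := e - 6: 2*arr[e - 3] >= 3
Before havoc e: forall e_1. 2*arr[e_1 - 3] >= 3
Before x := arr[x] + 9: forall e_1. 2*arr[e_1 - 3] >= 3
Answer: WP = forall e_1. 2*arr[e_1 - 3] >= 3


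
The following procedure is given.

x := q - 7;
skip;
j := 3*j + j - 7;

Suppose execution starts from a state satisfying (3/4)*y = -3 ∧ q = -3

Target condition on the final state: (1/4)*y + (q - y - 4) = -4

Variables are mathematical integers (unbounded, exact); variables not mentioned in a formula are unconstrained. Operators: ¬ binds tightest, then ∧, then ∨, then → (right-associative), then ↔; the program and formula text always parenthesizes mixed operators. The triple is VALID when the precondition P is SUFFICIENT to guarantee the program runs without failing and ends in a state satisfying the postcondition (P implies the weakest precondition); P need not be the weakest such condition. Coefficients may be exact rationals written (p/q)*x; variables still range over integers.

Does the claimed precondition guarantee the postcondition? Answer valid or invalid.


Working backward. After the program, the postcondition (1/4)*y + (q - y - 4) = -4 must hold; in canonical form it is q = (3/4)*y.
Before j := 3*j + j - 7: q = (3/4)*y
Before skip: q = (3/4)*y
Before x := q - 7: q = (3/4)*y
The weakest precondition is q = (3/4)*y.
Check whether (3/4)*y = -3 ∧ q = -3 implies it.
Every state satisfying the precondition satisfies the weakest precondition: the implication holds.
Answer: valid


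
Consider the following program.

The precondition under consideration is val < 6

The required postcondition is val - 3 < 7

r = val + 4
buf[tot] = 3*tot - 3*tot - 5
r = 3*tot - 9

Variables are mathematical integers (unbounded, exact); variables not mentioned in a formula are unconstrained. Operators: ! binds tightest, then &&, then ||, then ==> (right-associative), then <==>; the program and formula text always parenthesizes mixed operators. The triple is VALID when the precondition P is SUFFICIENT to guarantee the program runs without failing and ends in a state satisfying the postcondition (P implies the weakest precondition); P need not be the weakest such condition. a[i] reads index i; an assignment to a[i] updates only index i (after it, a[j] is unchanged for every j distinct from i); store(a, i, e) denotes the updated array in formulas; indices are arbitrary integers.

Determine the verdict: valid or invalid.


Working backward. After the program, the postcondition val - 3 < 7 must hold; in canonical form it is val < 10.
Before r := 3*tot - 9: val < 10
Before buf[tot] := 3*tot - 3*tot - 5: val < 10
Before r := val + 4: val < 10
The weakest precondition is val < 10.
Check whether val < 6 implies it.
Every state satisfying the precondition satisfies the weakest precondition: the implication holds.
Answer: valid


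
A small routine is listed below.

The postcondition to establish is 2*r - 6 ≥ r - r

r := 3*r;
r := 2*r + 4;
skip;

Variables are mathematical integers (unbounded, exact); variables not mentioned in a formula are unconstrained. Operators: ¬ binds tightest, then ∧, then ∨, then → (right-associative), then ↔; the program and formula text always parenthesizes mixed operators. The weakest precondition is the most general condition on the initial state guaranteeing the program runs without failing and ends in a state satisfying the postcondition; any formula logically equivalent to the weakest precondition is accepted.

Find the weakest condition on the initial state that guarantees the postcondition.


Working backward. After the program, the postcondition 2*r - 6 ≥ r - r must hold; in canonical form it is 2*r ≥ 6.
Before skip: 2*r ≥ 6
Before r := 2*r + 4: 4*r ≥ -2
Before r := 3*r: 12*r ≥ -2
Answer: WP = 12*r ≥ -2


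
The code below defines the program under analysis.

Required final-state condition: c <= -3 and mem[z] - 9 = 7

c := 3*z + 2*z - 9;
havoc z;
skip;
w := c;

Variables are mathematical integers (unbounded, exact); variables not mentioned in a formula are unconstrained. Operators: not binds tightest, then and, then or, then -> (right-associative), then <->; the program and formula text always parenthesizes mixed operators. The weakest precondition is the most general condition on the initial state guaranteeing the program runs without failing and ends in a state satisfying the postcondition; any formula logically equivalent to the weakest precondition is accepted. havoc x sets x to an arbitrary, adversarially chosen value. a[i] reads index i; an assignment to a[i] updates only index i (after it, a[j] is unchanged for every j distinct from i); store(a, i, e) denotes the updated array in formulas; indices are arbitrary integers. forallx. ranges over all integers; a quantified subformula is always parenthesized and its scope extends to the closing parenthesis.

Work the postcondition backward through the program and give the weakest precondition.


Working backward. After the program, the postcondition c <= -3 and mem[z] - 9 = 7 must hold; in canonical form it is c <= -3 and mem[z] = 16.
Before w := c: c <= -3 and mem[z] = 16
Before skip: c <= -3 and mem[z] = 16
Before havoc z: forall z_1. (c <= -3 and mem[z_1] = 16)
Before c := 3*z + 2*z - 9: forall z_1. (5*z <= 6 and mem[z_1] = 16)
Answer: WP = forall z_1. (5*z <= 6 and mem[z_1] = 16)
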